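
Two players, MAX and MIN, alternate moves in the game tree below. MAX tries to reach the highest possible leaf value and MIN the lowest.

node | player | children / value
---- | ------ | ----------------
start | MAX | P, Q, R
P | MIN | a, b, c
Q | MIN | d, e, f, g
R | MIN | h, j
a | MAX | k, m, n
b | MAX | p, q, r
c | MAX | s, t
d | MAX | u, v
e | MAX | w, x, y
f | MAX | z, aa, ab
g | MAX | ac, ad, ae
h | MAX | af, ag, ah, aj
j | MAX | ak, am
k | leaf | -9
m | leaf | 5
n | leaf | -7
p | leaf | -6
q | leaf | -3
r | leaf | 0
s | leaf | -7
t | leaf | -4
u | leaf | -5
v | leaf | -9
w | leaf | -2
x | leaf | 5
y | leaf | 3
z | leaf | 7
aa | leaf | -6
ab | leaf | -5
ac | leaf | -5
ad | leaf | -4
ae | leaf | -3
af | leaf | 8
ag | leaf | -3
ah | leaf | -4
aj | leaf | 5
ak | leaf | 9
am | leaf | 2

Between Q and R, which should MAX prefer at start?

R

d (MAX): max(-5, -9) = -5
e (MAX): max(-2, 5, 3) = 5
f (MAX): max(7, -6, -5) = 7
g (MAX): max(-5, -4, -3) = -3
Q (MIN): min(-5, 5, 7, -3) = -5
h (MAX): max(8, -3, -4, 5) = 8
j (MAX): max(9, 2) = 9
R (MIN): min(8, 9) = 8
MAX prefers the higher value; Q=-5, R=8. R is better since 8 > -5.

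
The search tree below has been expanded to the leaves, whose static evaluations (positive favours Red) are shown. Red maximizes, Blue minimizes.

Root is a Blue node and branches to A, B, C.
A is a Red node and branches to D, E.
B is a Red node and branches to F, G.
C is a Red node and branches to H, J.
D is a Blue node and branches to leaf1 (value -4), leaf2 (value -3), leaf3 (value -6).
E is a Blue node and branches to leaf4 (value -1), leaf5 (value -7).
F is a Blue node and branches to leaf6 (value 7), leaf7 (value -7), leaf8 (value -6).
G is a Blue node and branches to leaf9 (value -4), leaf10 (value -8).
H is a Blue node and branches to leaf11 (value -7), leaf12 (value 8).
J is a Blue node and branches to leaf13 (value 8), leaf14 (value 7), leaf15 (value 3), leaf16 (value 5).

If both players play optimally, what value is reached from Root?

D (Blue): min(-4, -3, -6) = -6
E (Blue): min(-1, -7) = -7
A (Red): max(-6, -7) = -6
F (Blue): min(7, -7, -6) = -7
G (Blue): min(-4, -8) = -8
B (Red): max(-7, -8) = -7
H (Blue): min(-7, 8) = -7
J (Blue): min(8, 7, 3, 5) = 3
C (Red): max(-7, 3) = 3
Root (Blue): min(-6, -7, 3) = -7

-7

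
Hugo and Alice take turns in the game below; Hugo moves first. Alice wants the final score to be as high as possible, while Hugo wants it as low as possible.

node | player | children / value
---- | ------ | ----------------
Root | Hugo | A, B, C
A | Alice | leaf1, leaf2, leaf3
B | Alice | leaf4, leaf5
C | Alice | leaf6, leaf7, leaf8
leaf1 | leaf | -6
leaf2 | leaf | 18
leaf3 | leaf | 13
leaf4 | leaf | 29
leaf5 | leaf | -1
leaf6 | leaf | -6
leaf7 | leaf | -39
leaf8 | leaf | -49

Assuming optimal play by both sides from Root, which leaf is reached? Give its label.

A (Alice): max(-6, 18, 13) = 18
B (Alice): max(29, -1) = 29
C (Alice): max(-6, -39, -49) = -6
Root (Hugo): min(18, 29, -6) = -6
At Root, Hugo picks C (lowest: -6).
At C, Alice picks leaf6 (highest: -6).
Terminal value -6.

leaf6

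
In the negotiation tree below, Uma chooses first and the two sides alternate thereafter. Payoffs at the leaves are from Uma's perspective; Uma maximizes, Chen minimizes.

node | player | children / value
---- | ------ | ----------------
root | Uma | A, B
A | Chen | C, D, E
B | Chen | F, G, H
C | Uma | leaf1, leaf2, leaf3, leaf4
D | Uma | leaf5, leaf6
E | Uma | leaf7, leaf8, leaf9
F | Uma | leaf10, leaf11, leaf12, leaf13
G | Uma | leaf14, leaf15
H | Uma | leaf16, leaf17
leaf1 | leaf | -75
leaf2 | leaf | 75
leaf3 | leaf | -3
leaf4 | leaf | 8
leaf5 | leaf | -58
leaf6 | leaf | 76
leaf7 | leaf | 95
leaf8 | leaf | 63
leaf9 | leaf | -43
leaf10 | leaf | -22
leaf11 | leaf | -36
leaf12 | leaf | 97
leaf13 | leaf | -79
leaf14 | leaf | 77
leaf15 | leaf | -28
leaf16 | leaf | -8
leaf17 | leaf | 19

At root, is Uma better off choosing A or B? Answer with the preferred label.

C (Uma): max(-75, 75, -3, 8) = 75
D (Uma): max(-58, 76) = 76
E (Uma): max(95, 63, -43) = 95
A (Chen): min(75, 76, 95) = 75
F (Uma): max(-22, -36, 97, -79) = 97
G (Uma): max(77, -28) = 77
H (Uma): max(-8, 19) = 19
B (Chen): min(97, 77, 19) = 19
Uma prefers the higher value; A=75, B=19. A is better since 75 > 19.

A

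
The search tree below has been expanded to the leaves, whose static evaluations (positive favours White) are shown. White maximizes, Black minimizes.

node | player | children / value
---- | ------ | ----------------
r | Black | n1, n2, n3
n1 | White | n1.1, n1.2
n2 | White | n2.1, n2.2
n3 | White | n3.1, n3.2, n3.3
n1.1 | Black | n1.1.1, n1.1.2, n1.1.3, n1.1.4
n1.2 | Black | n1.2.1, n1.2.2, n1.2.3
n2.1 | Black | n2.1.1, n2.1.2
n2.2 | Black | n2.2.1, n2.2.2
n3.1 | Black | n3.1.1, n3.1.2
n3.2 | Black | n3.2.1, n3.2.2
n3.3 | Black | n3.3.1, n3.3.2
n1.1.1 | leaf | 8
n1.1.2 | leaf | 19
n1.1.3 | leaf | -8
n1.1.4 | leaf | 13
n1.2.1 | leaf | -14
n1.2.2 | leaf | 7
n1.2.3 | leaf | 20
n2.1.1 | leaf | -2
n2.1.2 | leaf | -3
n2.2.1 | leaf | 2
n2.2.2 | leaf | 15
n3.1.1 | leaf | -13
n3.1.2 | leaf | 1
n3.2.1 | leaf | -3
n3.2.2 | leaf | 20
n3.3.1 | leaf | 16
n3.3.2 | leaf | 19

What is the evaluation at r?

-8

n1.1 (Black): min(8, 19, -8, 13) = -8
n1.2 (Black): min(-14, 7, 20) = -14
n1 (White): max(-8, -14) = -8
n2.1 (Black): min(-2, -3) = -3
n2.2 (Black): min(2, 15) = 2
n2 (White): max(-3, 2) = 2
n3.1 (Black): min(-13, 1) = -13
n3.2 (Black): min(-3, 20) = -3
n3.3 (Black): min(16, 19) = 16
n3 (White): max(-13, -3, 16) = 16
r (Black): min(-8, 2, 16) = -8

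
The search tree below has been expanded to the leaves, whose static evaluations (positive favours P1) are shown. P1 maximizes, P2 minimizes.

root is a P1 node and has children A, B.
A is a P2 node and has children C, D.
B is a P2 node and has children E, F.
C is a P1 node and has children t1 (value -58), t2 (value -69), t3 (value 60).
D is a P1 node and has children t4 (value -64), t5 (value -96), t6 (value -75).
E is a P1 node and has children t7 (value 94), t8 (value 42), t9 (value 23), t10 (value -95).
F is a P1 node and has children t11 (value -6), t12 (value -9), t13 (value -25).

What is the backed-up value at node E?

94

E (P1): max(94, 42, 23, -95) = 94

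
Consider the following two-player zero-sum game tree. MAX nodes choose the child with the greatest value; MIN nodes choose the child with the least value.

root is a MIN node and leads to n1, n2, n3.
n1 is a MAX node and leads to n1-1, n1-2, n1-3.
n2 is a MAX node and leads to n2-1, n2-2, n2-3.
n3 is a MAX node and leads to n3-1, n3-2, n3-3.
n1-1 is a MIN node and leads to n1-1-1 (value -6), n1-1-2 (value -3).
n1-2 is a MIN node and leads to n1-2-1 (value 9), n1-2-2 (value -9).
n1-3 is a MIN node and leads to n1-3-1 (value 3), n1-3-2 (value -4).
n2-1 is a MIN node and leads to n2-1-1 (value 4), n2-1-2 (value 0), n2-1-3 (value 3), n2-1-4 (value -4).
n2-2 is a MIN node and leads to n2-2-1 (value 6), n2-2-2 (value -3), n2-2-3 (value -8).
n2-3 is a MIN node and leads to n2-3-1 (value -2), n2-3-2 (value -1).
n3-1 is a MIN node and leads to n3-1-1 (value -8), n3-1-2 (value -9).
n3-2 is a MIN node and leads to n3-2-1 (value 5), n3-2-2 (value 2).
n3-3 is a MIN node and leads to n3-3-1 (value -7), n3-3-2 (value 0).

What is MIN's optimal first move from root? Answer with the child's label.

n1-1 (MIN): min(-6, -3) = -6
n1-2 (MIN): min(9, -9) = -9
n1-3 (MIN): min(3, -4) = -4
n1 (MAX): max(-6, -9, -4) = -4
n2-1 (MIN): min(4, 0, 3, -4) = -4
n2-2 (MIN): min(6, -3, -8) = -8
n2-3 (MIN): min(-2, -1) = -2
n2 (MAX): max(-4, -8, -2) = -2
n3-1 (MIN): min(-8, -9) = -9
n3-2 (MIN): min(5, 2) = 2
n3-3 (MIN): min(-7, 0) = -7
n3 (MAX): max(-9, 2, -7) = 2
root (MIN): min(-4, -2, 2) = -4
MIN at root wants the lowest of {n1=-4, n2=-2, n3=2}, so chooses n1.

n1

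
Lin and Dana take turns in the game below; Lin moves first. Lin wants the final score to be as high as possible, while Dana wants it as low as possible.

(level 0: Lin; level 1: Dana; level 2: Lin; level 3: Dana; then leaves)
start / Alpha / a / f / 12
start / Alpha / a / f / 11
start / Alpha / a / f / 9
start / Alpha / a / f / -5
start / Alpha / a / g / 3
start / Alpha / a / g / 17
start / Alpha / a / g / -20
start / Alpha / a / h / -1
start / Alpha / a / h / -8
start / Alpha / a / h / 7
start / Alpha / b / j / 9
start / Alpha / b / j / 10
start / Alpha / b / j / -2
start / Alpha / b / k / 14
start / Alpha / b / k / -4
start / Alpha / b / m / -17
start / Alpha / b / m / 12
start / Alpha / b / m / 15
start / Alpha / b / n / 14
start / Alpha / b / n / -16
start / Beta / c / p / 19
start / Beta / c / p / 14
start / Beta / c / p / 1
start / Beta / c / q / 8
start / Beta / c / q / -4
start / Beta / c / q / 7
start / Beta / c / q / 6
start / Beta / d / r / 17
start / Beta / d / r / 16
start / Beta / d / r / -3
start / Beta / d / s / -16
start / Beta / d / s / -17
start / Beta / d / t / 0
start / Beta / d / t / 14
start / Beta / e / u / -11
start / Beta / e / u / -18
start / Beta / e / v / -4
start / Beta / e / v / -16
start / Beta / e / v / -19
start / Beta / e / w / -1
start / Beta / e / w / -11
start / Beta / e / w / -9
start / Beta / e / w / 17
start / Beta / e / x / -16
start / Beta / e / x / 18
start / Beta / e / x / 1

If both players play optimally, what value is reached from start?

f (Dana): min(12, 11, 9, -5) = -5
g (Dana): min(3, 17, -20) = -20
h (Dana): min(-1, -8, 7) = -8
a (Lin): max(-5, -20, -8) = -5
j (Dana): min(9, 10, -2) = -2
k (Dana): min(14, -4) = -4
m (Dana): min(-17, 12, 15) = -17
n (Dana): min(14, -16) = -16
b (Lin): max(-2, -4, -17, -16) = -2
Alpha (Dana): min(-5, -2) = -5
p (Dana): min(19, 14, 1) = 1
q (Dana): min(8, -4, 7, 6) = -4
c (Lin): max(1, -4) = 1
r (Dana): min(17, 16, -3) = -3
s (Dana): min(-16, -17) = -17
t (Dana): min(0, 14) = 0
d (Lin): max(-3, -17, 0) = 0
u (Dana): min(-11, -18) = -18
v (Dana): min(-4, -16, -19) = -19
w (Dana): min(-1, -11, -9, 17) = -11
x (Dana): min(-16, 18, 1) = -16
e (Lin): max(-18, -19, -11, -16) = -11
Beta (Dana): min(1, 0, -11) = -11
start (Lin): max(-5, -11) = -5

-5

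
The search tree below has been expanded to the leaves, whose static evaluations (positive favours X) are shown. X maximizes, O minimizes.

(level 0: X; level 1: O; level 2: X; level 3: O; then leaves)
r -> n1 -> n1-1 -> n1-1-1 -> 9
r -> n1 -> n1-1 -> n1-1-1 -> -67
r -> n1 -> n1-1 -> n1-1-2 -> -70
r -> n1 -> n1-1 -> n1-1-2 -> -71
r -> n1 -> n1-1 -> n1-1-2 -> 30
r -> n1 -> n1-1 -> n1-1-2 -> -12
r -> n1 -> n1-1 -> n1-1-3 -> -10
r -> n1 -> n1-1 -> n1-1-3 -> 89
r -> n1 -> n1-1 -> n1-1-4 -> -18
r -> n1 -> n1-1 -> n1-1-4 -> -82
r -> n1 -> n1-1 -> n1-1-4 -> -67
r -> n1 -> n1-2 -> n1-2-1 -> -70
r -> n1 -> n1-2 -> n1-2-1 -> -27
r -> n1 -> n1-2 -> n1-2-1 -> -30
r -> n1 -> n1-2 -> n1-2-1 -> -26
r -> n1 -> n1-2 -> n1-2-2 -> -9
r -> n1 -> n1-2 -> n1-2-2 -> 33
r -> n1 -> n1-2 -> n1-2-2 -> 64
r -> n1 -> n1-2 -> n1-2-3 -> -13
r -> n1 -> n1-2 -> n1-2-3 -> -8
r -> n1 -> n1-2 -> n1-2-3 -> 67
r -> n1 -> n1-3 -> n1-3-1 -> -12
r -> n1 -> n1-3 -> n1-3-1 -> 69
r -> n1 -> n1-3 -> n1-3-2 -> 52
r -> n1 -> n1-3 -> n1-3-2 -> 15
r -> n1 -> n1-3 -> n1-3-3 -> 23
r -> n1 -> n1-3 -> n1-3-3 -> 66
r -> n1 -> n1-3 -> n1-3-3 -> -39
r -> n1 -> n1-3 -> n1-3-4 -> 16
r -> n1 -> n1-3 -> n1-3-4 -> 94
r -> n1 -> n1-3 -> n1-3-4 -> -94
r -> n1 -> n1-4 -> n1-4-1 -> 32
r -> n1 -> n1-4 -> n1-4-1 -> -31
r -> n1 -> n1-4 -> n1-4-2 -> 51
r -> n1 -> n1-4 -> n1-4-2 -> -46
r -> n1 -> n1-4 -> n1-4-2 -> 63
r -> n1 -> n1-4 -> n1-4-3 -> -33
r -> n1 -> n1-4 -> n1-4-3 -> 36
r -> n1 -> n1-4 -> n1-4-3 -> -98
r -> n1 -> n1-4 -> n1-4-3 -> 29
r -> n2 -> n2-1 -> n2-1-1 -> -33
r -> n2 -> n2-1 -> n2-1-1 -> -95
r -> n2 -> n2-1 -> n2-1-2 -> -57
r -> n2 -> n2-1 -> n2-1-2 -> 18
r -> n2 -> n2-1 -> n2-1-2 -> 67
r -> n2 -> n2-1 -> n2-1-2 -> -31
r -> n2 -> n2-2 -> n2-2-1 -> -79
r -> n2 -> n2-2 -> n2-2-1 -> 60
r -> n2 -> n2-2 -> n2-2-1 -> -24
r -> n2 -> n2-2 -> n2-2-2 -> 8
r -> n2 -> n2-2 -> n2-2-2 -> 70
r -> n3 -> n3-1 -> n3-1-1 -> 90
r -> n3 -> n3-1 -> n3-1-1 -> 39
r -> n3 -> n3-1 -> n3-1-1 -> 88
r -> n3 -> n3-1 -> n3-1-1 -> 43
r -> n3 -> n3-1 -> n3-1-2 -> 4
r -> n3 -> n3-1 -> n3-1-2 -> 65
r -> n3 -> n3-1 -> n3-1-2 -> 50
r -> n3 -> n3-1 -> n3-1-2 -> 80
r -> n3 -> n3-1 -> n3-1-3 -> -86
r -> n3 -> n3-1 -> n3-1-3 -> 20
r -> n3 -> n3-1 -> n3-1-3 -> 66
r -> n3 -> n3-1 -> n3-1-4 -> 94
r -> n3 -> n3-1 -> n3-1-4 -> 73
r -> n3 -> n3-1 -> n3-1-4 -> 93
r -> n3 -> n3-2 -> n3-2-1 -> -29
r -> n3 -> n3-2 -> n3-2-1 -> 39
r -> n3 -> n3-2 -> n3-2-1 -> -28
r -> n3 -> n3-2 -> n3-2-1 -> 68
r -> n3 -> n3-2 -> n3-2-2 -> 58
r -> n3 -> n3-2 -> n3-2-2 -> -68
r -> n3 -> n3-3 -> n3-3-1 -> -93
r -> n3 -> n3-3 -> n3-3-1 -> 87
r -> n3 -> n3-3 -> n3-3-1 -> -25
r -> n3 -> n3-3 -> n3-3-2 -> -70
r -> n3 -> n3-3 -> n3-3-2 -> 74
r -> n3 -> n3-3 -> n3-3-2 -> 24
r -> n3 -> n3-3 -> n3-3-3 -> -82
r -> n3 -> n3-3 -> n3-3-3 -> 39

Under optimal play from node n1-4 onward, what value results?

-31

n1-4-1 (O): min(32, -31) = -31
n1-4-2 (O): min(51, -46, 63) = -46
n1-4-3 (O): min(-33, 36, -98, 29) = -98
n1-4 (X): max(-31, -46, -98) = -31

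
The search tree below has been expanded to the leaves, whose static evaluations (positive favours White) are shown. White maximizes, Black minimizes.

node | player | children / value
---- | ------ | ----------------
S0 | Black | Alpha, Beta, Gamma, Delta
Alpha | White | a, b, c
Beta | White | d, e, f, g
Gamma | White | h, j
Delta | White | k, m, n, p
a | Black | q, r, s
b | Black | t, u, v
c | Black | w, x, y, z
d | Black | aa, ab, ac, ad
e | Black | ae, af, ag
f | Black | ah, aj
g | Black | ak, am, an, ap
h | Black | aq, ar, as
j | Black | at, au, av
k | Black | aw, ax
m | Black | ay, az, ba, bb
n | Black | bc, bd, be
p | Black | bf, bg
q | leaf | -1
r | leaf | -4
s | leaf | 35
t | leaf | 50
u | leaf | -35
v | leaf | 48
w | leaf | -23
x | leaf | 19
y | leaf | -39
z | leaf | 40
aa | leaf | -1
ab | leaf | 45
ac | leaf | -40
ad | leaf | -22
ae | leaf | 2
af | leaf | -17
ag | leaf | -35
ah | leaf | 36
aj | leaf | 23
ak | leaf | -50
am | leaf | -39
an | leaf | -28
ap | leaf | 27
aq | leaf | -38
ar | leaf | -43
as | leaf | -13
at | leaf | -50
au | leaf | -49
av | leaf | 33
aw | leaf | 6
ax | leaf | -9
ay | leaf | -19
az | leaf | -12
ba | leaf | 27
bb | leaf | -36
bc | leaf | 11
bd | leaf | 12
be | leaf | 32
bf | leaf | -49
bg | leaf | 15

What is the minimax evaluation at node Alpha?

a (Black): min(-1, -4, 35) = -4
b (Black): min(50, -35, 48) = -35
c (Black): min(-23, 19, -39, 40) = -39
Alpha (White): max(-4, -35, -39) = -4

-4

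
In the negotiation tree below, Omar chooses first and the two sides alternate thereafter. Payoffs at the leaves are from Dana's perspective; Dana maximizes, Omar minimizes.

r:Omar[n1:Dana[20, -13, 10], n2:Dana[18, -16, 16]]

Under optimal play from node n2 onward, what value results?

18

n2 (Dana): max(18, -16, 16) = 18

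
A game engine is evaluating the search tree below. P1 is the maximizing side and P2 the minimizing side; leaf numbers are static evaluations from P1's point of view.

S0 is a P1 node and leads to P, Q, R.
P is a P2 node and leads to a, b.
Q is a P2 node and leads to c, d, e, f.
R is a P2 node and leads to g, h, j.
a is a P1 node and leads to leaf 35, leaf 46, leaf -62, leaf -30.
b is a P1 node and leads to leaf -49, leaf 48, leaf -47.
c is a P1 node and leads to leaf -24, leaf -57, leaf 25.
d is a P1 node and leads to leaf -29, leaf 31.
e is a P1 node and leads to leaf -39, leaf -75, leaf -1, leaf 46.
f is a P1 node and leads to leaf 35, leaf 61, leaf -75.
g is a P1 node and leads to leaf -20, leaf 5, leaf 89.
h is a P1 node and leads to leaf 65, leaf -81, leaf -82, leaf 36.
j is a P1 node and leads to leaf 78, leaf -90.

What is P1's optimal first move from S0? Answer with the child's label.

R

a (P1): max(35, 46, -62, -30) = 46
b (P1): max(-49, 48, -47) = 48
P (P2): min(46, 48) = 46
c (P1): max(-24, -57, 25) = 25
d (P1): max(-29, 31) = 31
e (P1): max(-39, -75, -1, 46) = 46
f (P1): max(35, 61, -75) = 61
Q (P2): min(25, 31, 46, 61) = 25
g (P1): max(-20, 5, 89) = 89
h (P1): max(65, -81, -82, 36) = 65
j (P1): max(78, -90) = 78
R (P2): min(89, 65, 78) = 65
S0 (P1): max(46, 25, 65) = 65
P1 at S0 wants the highest of {P=46, Q=25, R=65}, so chooses R.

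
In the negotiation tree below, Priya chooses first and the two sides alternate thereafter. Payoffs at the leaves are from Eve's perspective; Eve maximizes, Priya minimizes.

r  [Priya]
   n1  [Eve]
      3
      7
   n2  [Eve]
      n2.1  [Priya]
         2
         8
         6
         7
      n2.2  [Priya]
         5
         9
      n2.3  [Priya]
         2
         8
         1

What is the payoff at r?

n1 (Eve): max(3, 7) = 7
n2.1 (Priya): min(2, 8, 6, 7) = 2
n2.2 (Priya): min(5, 9) = 5
n2.3 (Priya): min(2, 8, 1) = 1
n2 (Eve): max(2, 5, 1) = 5
r (Priya): min(7, 5) = 5

5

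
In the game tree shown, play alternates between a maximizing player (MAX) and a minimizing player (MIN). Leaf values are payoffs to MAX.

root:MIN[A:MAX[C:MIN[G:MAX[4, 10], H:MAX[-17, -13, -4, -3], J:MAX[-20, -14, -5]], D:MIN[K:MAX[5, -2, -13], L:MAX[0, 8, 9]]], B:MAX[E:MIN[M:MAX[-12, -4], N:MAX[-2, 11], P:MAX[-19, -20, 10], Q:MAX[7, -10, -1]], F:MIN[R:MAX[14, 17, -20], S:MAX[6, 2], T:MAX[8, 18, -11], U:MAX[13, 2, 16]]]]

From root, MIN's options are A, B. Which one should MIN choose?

A

G (MAX): max(4, 10) = 10
H (MAX): max(-17, -13, -4, -3) = -3
J (MAX): max(-20, -14, -5) = -5
C (MIN): min(10, -3, -5) = -5
K (MAX): max(5, -2, -13) = 5
L (MAX): max(0, 8, 9) = 9
D (MIN): min(5, 9) = 5
A (MAX): max(-5, 5) = 5
M (MAX): max(-12, -4) = -4
N (MAX): max(-2, 11) = 11
P (MAX): max(-19, -20, 10) = 10
Q (MAX): max(7, -10, -1) = 7
E (MIN): min(-4, 11, 10, 7) = -4
R (MAX): max(14, 17, -20) = 17
S (MAX): max(6, 2) = 6
T (MAX): max(8, 18, -11) = 18
U (MAX): max(13, 2, 16) = 16
F (MIN): min(17, 6, 18, 16) = 6
B (MAX): max(-4, 6) = 6
root (MIN): min(5, 6) = 5
MIN at root wants the lowest of {A=5, B=6}, so chooses A.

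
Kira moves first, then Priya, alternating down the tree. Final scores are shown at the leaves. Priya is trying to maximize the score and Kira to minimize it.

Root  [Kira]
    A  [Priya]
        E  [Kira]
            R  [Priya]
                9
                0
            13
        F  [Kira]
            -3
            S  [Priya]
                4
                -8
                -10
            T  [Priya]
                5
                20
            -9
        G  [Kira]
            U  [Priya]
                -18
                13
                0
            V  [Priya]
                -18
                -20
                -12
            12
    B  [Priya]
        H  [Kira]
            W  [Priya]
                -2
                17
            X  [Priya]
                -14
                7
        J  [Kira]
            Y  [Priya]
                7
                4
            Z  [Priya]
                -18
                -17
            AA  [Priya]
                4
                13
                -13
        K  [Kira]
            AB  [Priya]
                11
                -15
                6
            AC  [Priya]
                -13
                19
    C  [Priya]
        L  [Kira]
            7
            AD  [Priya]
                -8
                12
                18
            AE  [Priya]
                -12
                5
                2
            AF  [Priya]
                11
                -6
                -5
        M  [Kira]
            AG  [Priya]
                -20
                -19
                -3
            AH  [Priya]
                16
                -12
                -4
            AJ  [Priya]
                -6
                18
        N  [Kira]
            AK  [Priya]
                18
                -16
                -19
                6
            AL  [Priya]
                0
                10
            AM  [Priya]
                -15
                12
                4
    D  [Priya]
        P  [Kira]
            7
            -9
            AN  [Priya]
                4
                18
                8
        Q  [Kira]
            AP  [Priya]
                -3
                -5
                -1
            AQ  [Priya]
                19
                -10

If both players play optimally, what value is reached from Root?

-1

R (Priya): max(9, 0) = 9
E (Kira): min(9, 13) = 9
S (Priya): max(4, -8, -10) = 4
T (Priya): max(5, 20) = 20
F (Kira): min(-3, 4, 20, -9) = -9
U (Priya): max(-18, 13, 0) = 13
V (Priya): max(-18, -20, -12) = -12
G (Kira): min(13, -12, 12) = -12
A (Priya): max(9, -9, -12) = 9
W (Priya): max(-2, 17) = 17
X (Priya): max(-14, 7) = 7
H (Kira): min(17, 7) = 7
Y (Priya): max(7, 4) = 7
Z (Priya): max(-18, -17) = -17
AA (Priya): max(4, 13, -13) = 13
J (Kira): min(7, -17, 13) = -17
AB (Priya): max(11, -15, 6) = 11
AC (Priya): max(-13, 19) = 19
K (Kira): min(11, 19) = 11
B (Priya): max(7, -17, 11) = 11
AD (Priya): max(-8, 12, 18) = 18
AE (Priya): max(-12, 5, 2) = 5
AF (Priya): max(11, -6, -5) = 11
L (Kira): min(7, 18, 5, 11) = 5
AG (Priya): max(-20, -19, -3) = -3
AH (Priya): max(16, -12, -4) = 16
AJ (Priya): max(-6, 18) = 18
M (Kira): min(-3, 16, 18) = -3
AK (Priya): max(18, -16, -19, 6) = 18
AL (Priya): max(0, 10) = 10
AM (Priya): max(-15, 12, 4) = 12
N (Kira): min(18, 10, 12) = 10
C (Priya): max(5, -3, 10) = 10
AN (Priya): max(4, 18, 8) = 18
P (Kira): min(7, -9, 18) = -9
AP (Priya): max(-3, -5, -1) = -1
AQ (Priya): max(19, -10) = 19
Q (Kira): min(-1, 19) = -1
D (Priya): max(-9, -1) = -1
Root (Kira): min(9, 11, 10, -1) = -1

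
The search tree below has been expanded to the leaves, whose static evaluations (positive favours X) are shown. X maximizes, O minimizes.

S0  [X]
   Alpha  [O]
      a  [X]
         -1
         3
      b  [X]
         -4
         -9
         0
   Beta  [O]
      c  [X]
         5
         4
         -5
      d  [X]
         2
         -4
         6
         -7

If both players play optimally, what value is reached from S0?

5

a (X): max(-1, 3) = 3
b (X): max(-4, -9, 0) = 0
Alpha (O): min(3, 0) = 0
c (X): max(5, 4, -5) = 5
d (X): max(2, -4, 6, -7) = 6
Beta (O): min(5, 6) = 5
S0 (X): max(0, 5) = 5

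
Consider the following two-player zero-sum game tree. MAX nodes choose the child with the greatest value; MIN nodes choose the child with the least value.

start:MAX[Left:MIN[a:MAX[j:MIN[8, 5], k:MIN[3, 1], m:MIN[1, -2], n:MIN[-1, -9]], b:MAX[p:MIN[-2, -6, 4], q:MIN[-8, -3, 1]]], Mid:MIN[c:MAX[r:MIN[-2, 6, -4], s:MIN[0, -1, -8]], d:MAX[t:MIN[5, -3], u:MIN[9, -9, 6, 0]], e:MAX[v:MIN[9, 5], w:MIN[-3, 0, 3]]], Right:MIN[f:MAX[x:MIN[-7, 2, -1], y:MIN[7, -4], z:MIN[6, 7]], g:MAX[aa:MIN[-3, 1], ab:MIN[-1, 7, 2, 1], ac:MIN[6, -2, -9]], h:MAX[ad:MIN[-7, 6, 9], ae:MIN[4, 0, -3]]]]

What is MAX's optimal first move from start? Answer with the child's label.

j (MIN): min(8, 5) = 5
k (MIN): min(3, 1) = 1
m (MIN): min(1, -2) = -2
n (MIN): min(-1, -9) = -9
a (MAX): max(5, 1, -2, -9) = 5
p (MIN): min(-2, -6, 4) = -6
q (MIN): min(-8, -3, 1) = -8
b (MAX): max(-6, -8) = -6
Left (MIN): min(5, -6) = -6
r (MIN): min(-2, 6, -4) = -4
s (MIN): min(0, -1, -8) = -8
c (MAX): max(-4, -8) = -4
t (MIN): min(5, -3) = -3
u (MIN): min(9, -9, 6, 0) = -9
d (MAX): max(-3, -9) = -3
v (MIN): min(9, 5) = 5
w (MIN): min(-3, 0, 3) = -3
e (MAX): max(5, -3) = 5
Mid (MIN): min(-4, -3, 5) = -4
x (MIN): min(-7, 2, -1) = -7
y (MIN): min(7, -4) = -4
z (MIN): min(6, 7) = 6
f (MAX): max(-7, -4, 6) = 6
aa (MIN): min(-3, 1) = -3
ab (MIN): min(-1, 7, 2, 1) = -1
ac (MIN): min(6, -2, -9) = -9
g (MAX): max(-3, -1, -9) = -1
ad (MIN): min(-7, 6, 9) = -7
ae (MIN): min(4, 0, -3) = -3
h (MAX): max(-7, -3) = -3
Right (MIN): min(6, -1, -3) = -3
start (MAX): max(-6, -4, -3) = -3
MAX at start wants the highest of {Left=-6, Mid=-4, Right=-3}, so chooses Right.

Right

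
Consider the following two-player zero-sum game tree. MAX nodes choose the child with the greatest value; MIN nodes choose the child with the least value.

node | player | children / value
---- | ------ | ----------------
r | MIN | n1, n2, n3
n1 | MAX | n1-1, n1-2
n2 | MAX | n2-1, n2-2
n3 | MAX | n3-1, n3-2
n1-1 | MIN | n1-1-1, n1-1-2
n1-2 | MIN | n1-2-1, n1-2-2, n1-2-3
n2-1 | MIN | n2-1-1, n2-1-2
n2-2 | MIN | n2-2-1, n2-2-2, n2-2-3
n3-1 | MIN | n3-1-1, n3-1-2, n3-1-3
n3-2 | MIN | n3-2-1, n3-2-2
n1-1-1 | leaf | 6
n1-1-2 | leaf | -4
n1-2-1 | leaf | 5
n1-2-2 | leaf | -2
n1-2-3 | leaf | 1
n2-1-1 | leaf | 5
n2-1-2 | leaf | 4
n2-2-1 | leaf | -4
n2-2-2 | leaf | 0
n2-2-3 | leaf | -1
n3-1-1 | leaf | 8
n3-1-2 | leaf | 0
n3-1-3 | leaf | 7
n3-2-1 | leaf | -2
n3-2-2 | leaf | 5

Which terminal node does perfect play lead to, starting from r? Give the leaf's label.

n1-2-2

n1-1 (MIN): min(6, -4) = -4
n1-2 (MIN): min(5, -2, 1) = -2
n1 (MAX): max(-4, -2) = -2
n2-1 (MIN): min(5, 4) = 4
n2-2 (MIN): min(-4, 0, -1) = -4
n2 (MAX): max(4, -4) = 4
n3-1 (MIN): min(8, 0, 7) = 0
n3-2 (MIN): min(-2, 5) = -2
n3 (MAX): max(0, -2) = 0
r (MIN): min(-2, 4, 0) = -2
At r, MIN picks n1 (lowest: -2).
At n1, MAX picks n1-2 (highest: -2).
At n1-2, MIN picks n1-2-2 (lowest: -2).
Terminal value -2.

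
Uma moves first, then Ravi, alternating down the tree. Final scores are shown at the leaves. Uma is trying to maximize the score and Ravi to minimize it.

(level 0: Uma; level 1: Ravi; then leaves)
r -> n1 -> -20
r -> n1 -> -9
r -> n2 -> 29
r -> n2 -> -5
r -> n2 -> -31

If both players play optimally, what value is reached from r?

n1 (Ravi): min(-20, -9) = -20
n2 (Ravi): min(29, -5, -31) = -31
r (Uma): max(-20, -31) = -20

-20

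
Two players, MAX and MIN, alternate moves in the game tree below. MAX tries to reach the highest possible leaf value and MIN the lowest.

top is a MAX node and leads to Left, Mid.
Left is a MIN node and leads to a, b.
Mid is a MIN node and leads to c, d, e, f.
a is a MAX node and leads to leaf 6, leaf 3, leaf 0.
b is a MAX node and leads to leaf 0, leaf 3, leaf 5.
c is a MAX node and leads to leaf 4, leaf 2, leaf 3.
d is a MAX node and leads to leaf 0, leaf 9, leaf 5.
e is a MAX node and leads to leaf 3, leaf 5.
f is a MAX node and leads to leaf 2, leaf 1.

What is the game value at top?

a (MAX): max(6, 3, 0) = 6
b (MAX): max(0, 3, 5) = 5
Left (MIN): min(6, 5) = 5
c (MAX): max(4, 2, 3) = 4
d (MAX): max(0, 9, 5) = 9
e (MAX): max(3, 5) = 5
f (MAX): max(2, 1) = 2
Mid (MIN): min(4, 9, 5, 2) = 2
top (MAX): max(5, 2) = 5

5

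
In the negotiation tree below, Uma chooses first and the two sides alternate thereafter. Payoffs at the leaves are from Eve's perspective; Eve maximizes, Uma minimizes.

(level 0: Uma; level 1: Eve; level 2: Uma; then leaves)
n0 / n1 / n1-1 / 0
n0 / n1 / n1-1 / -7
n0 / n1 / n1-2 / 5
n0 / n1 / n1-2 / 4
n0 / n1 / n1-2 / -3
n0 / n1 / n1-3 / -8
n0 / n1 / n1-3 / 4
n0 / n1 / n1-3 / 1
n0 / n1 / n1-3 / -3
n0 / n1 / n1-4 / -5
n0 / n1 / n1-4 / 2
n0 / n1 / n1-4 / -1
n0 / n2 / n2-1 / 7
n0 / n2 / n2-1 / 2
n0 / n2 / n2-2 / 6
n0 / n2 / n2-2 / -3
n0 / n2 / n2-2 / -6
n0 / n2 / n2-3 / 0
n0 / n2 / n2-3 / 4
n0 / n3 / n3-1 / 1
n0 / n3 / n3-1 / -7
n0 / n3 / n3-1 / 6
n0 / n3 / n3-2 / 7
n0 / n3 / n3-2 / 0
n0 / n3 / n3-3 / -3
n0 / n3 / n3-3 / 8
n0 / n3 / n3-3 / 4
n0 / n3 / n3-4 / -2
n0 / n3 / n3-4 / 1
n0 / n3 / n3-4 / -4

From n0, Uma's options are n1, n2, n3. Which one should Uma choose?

n1

n1-1 (Uma): min(0, -7) = -7
n1-2 (Uma): min(5, 4, -3) = -3
n1-3 (Uma): min(-8, 4, 1, -3) = -8
n1-4 (Uma): min(-5, 2, -1) = -5
n1 (Eve): max(-7, -3, -8, -5) = -3
n2-1 (Uma): min(7, 2) = 2
n2-2 (Uma): min(6, -3, -6) = -6
n2-3 (Uma): min(0, 4) = 0
n2 (Eve): max(2, -6, 0) = 2
n3-1 (Uma): min(1, -7, 6) = -7
n3-2 (Uma): min(7, 0) = 0
n3-3 (Uma): min(-3, 8, 4) = -3
n3-4 (Uma): min(-2, 1, -4) = -4
n3 (Eve): max(-7, 0, -3, -4) = 0
n0 (Uma): min(-3, 2, 0) = -3
Uma at n0 wants the lowest of {n1=-3, n2=2, n3=0}, so chooses n1.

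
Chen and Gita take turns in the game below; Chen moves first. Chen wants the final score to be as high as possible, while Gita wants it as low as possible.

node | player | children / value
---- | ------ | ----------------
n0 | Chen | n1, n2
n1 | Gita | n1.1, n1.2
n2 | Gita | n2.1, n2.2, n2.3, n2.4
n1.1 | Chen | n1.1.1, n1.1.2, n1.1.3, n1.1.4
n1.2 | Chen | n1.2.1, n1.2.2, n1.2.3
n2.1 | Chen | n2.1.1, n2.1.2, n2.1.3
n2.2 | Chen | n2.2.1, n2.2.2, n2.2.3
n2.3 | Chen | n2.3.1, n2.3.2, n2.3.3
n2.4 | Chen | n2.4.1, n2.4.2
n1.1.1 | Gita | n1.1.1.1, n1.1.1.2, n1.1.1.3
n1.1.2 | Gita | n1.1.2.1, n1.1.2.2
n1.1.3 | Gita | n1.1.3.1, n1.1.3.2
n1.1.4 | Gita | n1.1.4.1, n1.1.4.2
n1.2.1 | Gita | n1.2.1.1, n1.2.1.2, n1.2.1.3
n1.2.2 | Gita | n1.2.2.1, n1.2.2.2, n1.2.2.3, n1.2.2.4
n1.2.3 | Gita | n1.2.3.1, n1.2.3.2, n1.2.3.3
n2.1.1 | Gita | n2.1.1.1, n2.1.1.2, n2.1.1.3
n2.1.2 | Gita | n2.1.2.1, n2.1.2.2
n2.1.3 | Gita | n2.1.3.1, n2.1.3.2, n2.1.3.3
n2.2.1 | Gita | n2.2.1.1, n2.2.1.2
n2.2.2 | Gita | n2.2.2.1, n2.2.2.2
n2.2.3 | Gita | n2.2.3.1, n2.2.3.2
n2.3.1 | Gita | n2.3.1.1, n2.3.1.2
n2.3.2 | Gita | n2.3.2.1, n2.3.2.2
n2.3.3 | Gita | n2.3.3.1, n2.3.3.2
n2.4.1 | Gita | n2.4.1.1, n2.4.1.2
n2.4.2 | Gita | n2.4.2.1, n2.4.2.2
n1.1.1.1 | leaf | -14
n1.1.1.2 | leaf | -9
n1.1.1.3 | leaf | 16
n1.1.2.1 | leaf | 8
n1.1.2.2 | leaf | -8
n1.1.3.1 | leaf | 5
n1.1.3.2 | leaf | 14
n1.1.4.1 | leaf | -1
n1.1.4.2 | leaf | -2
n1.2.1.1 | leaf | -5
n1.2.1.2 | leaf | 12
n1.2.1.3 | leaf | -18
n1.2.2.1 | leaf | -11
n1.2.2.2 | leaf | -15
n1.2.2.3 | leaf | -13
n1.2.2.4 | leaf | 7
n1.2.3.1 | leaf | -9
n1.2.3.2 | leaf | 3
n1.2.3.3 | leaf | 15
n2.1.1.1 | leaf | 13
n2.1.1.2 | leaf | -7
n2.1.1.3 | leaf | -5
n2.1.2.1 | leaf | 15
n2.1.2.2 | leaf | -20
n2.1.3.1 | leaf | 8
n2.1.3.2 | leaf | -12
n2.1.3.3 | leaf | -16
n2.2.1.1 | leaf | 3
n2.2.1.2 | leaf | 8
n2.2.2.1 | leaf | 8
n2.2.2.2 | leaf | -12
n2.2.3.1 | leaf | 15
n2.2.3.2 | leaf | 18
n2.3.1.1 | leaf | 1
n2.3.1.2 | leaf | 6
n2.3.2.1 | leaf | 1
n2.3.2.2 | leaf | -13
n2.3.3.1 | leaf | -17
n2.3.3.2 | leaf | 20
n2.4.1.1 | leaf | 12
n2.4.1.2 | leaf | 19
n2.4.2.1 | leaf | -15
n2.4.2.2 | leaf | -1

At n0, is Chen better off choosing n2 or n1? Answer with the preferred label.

n2

n2.1.1 (Gita): min(13, -7, -5) = -7
n2.1.2 (Gita): min(15, -20) = -20
n2.1.3 (Gita): min(8, -12, -16) = -16
n2.1 (Chen): max(-7, -20, -16) = -7
n2.2.1 (Gita): min(3, 8) = 3
n2.2.2 (Gita): min(8, -12) = -12
n2.2.3 (Gita): min(15, 18) = 15
n2.2 (Chen): max(3, -12, 15) = 15
n2.3.1 (Gita): min(1, 6) = 1
n2.3.2 (Gita): min(1, -13) = -13
n2.3.3 (Gita): min(-17, 20) = -17
n2.3 (Chen): max(1, -13, -17) = 1
n2.4.1 (Gita): min(12, 19) = 12
n2.4.2 (Gita): min(-15, -1) = -15
n2.4 (Chen): max(12, -15) = 12
n2 (Gita): min(-7, 15, 1, 12) = -7
n1.1.1 (Gita): min(-14, -9, 16) = -14
n1.1.2 (Gita): min(8, -8) = -8
n1.1.3 (Gita): min(5, 14) = 5
n1.1.4 (Gita): min(-1, -2) = -2
n1.1 (Chen): max(-14, -8, 5, -2) = 5
n1.2.1 (Gita): min(-5, 12, -18) = -18
n1.2.2 (Gita): min(-11, -15, -13, 7) = -15
n1.2.3 (Gita): min(-9, 3, 15) = -9
n1.2 (Chen): max(-18, -15, -9) = -9
n1 (Gita): min(5, -9) = -9
Chen prefers the higher value; n2=-7, n1=-9. n2 is better since -7 > -9.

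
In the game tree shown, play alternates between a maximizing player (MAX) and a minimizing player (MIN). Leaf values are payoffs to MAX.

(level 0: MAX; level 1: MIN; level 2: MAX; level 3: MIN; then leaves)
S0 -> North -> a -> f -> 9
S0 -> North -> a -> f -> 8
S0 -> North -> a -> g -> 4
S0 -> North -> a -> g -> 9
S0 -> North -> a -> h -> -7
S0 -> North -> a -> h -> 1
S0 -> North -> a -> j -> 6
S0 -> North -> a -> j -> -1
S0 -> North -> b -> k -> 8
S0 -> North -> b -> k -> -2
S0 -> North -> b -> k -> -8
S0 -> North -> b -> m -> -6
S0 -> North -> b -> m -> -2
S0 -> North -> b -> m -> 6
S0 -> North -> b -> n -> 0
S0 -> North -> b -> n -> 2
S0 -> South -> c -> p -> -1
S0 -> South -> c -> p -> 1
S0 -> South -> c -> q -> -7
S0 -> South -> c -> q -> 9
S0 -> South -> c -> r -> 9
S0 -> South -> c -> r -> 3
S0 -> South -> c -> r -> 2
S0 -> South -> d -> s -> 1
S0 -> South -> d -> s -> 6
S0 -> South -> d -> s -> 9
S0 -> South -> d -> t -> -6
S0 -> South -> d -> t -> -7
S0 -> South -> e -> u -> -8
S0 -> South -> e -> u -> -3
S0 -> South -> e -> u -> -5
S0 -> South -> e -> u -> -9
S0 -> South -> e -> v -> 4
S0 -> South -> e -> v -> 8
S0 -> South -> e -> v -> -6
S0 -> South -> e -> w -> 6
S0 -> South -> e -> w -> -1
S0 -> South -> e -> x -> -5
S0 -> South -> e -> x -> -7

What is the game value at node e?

-1

u (MIN): min(-8, -3, -5, -9) = -9
v (MIN): min(4, 8, -6) = -6
w (MIN): min(6, -1) = -1
x (MIN): min(-5, -7) = -7
e (MAX): max(-9, -6, -1, -7) = -1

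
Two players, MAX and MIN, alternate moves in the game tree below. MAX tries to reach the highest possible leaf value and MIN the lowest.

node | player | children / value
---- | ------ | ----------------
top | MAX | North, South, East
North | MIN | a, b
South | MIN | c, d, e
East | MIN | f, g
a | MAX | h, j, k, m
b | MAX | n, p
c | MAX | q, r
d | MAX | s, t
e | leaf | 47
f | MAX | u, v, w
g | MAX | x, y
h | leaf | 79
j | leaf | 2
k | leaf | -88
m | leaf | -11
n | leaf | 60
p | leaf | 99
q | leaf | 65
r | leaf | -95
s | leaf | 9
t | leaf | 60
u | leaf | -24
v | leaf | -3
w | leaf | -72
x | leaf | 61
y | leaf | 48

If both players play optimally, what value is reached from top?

a (MAX): max(79, 2, -88, -11) = 79
b (MAX): max(60, 99) = 99
North (MIN): min(79, 99) = 79
c (MAX): max(65, -95) = 65
d (MAX): max(9, 60) = 60
South (MIN): min(65, 60, 47) = 47
f (MAX): max(-24, -3, -72) = -3
g (MAX): max(61, 48) = 61
East (MIN): min(-3, 61) = -3
top (MAX): max(79, 47, -3) = 79

79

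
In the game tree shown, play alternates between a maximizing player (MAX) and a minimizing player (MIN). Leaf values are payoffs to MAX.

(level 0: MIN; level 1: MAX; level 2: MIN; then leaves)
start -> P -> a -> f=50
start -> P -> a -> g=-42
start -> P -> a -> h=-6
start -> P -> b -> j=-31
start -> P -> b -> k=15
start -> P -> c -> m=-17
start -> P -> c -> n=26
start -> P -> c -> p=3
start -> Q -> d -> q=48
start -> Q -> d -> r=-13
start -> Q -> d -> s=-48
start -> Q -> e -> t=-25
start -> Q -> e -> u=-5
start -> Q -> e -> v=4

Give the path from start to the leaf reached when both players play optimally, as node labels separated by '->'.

start -> Q -> e -> t

a (MIN): min(50, -42, -6) = -42
b (MIN): min(-31, 15) = -31
c (MIN): min(-17, 26, 3) = -17
P (MAX): max(-42, -31, -17) = -17
d (MIN): min(48, -13, -48) = -48
e (MIN): min(-25, -5, 4) = -25
Q (MAX): max(-48, -25) = -25
start (MIN): min(-17, -25) = -25
At start, MIN picks Q (lowest: -25).
At Q, MAX picks e (highest: -25).
At e, MIN picks t (lowest: -25).
Terminal value -25.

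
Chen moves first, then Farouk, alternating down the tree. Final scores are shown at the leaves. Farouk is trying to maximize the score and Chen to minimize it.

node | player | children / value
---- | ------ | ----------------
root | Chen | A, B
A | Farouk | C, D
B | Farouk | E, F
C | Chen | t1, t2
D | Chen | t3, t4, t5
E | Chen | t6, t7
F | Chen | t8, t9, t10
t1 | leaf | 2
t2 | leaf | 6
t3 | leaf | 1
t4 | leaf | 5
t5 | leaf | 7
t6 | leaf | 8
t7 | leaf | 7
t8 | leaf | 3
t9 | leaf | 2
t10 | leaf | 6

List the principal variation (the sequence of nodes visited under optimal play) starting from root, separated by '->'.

root -> A -> C -> t1

C (Chen): min(2, 6) = 2
D (Chen): min(1, 5, 7) = 1
A (Farouk): max(2, 1) = 2
E (Chen): min(8, 7) = 7
F (Chen): min(3, 2, 6) = 2
B (Farouk): max(7, 2) = 7
root (Chen): min(2, 7) = 2
At root, Chen picks A (lowest: 2).
At A, Farouk picks C (highest: 2).
At C, Chen picks t1 (lowest: 2).
Terminal value 2.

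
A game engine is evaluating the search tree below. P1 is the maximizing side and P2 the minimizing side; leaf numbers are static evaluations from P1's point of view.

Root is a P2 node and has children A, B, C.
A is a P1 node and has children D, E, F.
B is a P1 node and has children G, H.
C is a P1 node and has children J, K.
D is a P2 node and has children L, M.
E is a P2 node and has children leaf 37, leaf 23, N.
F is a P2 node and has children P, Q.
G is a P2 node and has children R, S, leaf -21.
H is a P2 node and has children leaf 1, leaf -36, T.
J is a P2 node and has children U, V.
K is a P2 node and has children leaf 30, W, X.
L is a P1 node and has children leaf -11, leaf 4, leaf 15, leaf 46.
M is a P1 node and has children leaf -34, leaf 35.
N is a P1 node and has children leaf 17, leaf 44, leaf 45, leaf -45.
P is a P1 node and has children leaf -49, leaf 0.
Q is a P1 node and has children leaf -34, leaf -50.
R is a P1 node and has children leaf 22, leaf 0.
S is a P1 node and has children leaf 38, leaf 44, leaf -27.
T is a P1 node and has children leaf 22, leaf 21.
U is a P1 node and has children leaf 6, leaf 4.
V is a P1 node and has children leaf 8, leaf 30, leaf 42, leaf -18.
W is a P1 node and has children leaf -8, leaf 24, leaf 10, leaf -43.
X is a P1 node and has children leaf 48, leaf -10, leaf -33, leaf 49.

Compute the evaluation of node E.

N (P1): max(17, 44, 45, -45) = 45
E (P2): min(37, 23, 45) = 23

23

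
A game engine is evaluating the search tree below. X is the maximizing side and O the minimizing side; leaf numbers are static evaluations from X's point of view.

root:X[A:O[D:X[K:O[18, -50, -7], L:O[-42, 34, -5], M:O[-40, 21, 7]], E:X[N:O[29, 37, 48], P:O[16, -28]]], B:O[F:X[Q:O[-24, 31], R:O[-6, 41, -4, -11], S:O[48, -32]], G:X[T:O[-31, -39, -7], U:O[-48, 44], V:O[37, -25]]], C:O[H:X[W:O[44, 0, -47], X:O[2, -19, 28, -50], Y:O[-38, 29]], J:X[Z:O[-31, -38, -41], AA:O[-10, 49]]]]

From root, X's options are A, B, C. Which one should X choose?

K (O): min(18, -50, -7) = -50
L (O): min(-42, 34, -5) = -42
M (O): min(-40, 21, 7) = -40
D (X): max(-50, -42, -40) = -40
N (O): min(29, 37, 48) = 29
P (O): min(16, -28) = -28
E (X): max(29, -28) = 29
A (O): min(-40, 29) = -40
Q (O): min(-24, 31) = -24
R (O): min(-6, 41, -4, -11) = -11
S (O): min(48, -32) = -32
F (X): max(-24, -11, -32) = -11
T (O): min(-31, -39, -7) = -39
U (O): min(-48, 44) = -48
V (O): min(37, -25) = -25
G (X): max(-39, -48, -25) = -25
B (O): min(-11, -25) = -25
W (O): min(44, 0, -47) = -47
X (O): min(2, -19, 28, -50) = -50
Y (O): min(-38, 29) = -38
H (X): max(-47, -50, -38) = -38
Z (O): min(-31, -38, -41) = -41
AA (O): min(-10, 49) = -10
J (X): max(-41, -10) = -10
C (O): min(-38, -10) = -38
root (X): max(-40, -25, -38) = -25
X at root wants the highest of {A=-40, B=-25, C=-38}, so chooses B.

B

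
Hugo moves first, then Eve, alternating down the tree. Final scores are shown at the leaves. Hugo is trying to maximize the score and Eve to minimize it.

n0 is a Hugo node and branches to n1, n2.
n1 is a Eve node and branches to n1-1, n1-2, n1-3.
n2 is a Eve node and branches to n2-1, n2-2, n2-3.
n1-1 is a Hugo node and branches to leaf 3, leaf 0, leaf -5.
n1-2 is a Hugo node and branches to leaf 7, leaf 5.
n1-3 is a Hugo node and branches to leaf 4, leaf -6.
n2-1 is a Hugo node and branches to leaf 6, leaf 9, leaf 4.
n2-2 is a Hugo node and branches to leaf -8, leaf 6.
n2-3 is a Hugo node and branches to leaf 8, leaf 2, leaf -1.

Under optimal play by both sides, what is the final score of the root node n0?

n1-1 (Hugo): max(3, 0, -5) = 3
n1-2 (Hugo): max(7, 5) = 7
n1-3 (Hugo): max(4, -6) = 4
n1 (Eve): min(3, 7, 4) = 3
n2-1 (Hugo): max(6, 9, 4) = 9
n2-2 (Hugo): max(-8, 6) = 6
n2-3 (Hugo): max(8, 2, -1) = 8
n2 (Eve): min(9, 6, 8) = 6
n0 (Hugo): max(3, 6) = 6

6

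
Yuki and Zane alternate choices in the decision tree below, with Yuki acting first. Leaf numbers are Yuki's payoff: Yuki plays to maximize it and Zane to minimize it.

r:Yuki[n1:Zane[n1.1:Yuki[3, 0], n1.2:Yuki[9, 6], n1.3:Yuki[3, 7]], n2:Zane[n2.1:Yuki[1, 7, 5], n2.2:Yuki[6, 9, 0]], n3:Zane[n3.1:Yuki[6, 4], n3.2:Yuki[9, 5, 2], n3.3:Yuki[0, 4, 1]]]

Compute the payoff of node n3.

4

n3.1 (Yuki): max(6, 4) = 6
n3.2 (Yuki): max(9, 5, 2) = 9
n3.3 (Yuki): max(0, 4, 1) = 4
n3 (Zane): min(6, 9, 4) = 4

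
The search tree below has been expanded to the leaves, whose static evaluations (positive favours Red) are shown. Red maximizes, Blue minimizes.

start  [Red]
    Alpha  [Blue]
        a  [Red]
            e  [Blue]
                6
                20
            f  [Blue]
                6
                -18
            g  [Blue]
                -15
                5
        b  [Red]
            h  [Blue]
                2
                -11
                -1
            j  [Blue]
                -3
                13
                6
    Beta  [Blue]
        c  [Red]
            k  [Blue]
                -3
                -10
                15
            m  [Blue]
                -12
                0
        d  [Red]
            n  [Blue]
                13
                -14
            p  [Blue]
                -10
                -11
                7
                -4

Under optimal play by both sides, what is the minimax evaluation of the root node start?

e (Blue): min(6, 20) = 6
f (Blue): min(6, -18) = -18
g (Blue): min(-15, 5) = -15
a (Red): max(6, -18, -15) = 6
h (Blue): min(2, -11, -1) = -11
j (Blue): min(-3, 13, 6) = -3
b (Red): max(-11, -3) = -3
Alpha (Blue): min(6, -3) = -3
k (Blue): min(-3, -10, 15) = -10
m (Blue): min(-12, 0) = -12
c (Red): max(-10, -12) = -10
n (Blue): min(13, -14) = -14
p (Blue): min(-10, -11, 7, -4) = -11
d (Red): max(-14, -11) = -11
Beta (Blue): min(-10, -11) = -11
start (Red): max(-3, -11) = -3

-3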